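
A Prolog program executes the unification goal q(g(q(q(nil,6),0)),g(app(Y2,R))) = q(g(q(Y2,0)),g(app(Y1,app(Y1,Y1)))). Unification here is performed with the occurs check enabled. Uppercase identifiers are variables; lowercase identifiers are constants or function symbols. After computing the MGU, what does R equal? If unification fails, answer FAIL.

app(q(nil,6),q(nil,6))

Decompose q/2: g(q(q(nil,6),0)) = g(q(Y2,0)),  g(app(Y2,R)) = g(app(Y1,app(Y1,Y1))).
Decompose g/1: q(q(nil,6),0) = q(Y2,0).
Decompose q/2: q(nil,6) = Y2,  0 = 0.
Bind Y2 := q(nil,6); substituting into the one remaining equation that mentions Y2 gives: g(app(q(nil,6),R)) = g(app(Y1,app(Y1,Y1))).
Delete trivial equation 0 = 0.
Decompose g/1: app(q(nil,6),R) = app(Y1,app(Y1,Y1)).
Decompose app/2: q(nil,6) = Y1,  R = app(Y1,Y1).
Bind Y1 := q(nil,6); substituting into the remaining equation gives: R = app(q(nil,6),q(nil,6)).
Bind R := app(q(nil,6),q(nil,6)).
MGU = { Y2 -> q(nil,6), Y1 -> q(nil,6), R -> app(q(nil,6),q(nil,6)) }, so R -> app(q(nil,6),q(nil,6)).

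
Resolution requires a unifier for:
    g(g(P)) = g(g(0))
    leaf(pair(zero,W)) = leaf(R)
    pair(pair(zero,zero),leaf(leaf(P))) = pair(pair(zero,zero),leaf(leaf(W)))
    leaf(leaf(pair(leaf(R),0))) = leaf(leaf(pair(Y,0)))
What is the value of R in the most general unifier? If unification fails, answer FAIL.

pair(zero,0)

Decompose g/1: g(P) = g(0).
Decompose g/1: P = 0.
Bind P := 0; substituting into the one remaining equation that mentions P gives: pair(pair(zero,zero),leaf(leaf(0))) = pair(pair(zero,zero),leaf(leaf(W))).
Decompose leaf/1: pair(zero,W) = R.
Bind R := pair(zero,W); substituting into the one remaining equation that mentions R gives: leaf(leaf(pair(leaf(pair(zero,W)),0))) = leaf(leaf(pair(Y,0))).
Decompose pair/2: pair(zero,zero) = pair(zero,zero),  leaf(leaf(0)) = leaf(leaf(W)).
Delete trivial equation pair(zero,zero) = pair(zero,zero).
Decompose leaf/1: leaf(0) = leaf(W).
Decompose leaf/1: 0 = W.
Bind W := 0; substituting into the remaining equation gives: leaf(leaf(pair(leaf(pair(zero,0)),0))) = leaf(leaf(pair(Y,0))). Substituting into the earlier binding gives R := pair(zero,0).
Decompose leaf/1: leaf(pair(leaf(pair(zero,0)),0)) = leaf(pair(Y,0)).
Decompose leaf/1: pair(leaf(pair(zero,0)),0) = pair(Y,0).
Decompose pair/2: leaf(pair(zero,0)) = Y,  0 = 0.
Bind Y := leaf(pair(zero,0)); no other remaining equation mentions Y.
Delete trivial equation 0 = 0.
MGU = { P := 0, R := pair(zero,0), W := 0, Y := leaf(pair(zero,0)) }, so R := pair(zero,0).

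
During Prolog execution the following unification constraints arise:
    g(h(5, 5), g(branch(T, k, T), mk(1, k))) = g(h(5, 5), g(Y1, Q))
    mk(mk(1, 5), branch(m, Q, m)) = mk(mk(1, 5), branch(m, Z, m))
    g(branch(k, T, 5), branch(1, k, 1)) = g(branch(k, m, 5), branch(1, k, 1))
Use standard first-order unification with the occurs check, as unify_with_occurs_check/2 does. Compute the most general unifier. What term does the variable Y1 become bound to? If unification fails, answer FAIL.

branch(m, k, m)

Decompose g/2: h(5, 5) = h(5, 5),  g(branch(T, k, T), mk(1, k)) = g(Y1, Q).
Delete trivial equation h(5, 5) = h(5, 5).
Decompose g/2: branch(T, k, T) = Y1,  mk(1, k) = Q.
Bind Y1 := branch(T, k, T); no other remaining equation mentions Y1.
Bind Q := mk(1, k); substituting into the one remaining equation that mentions Q gives: mk(mk(1, 5), branch(m, mk(1, k), m)) = mk(mk(1, 5), branch(m, Z, m)).
Decompose mk/2: mk(1, 5) = mk(1, 5),  branch(m, mk(1, k), m) = branch(m, Z, m).
Delete trivial equation mk(1, 5) = mk(1, 5).
Decompose branch/3: m = m,  mk(1, k) = Z,  m = m.
Delete trivial equation m = m.
Bind Z := mk(1, k); no other remaining equation mentions Z.
Delete trivial equation m = m.
Decompose g/2: branch(k, T, 5) = branch(k, m, 5),  branch(1, k, 1) = branch(1, k, 1).
Decompose branch/3: k = k,  T = m,  5 = 5.
Delete trivial equation k = k.
Bind T := m; no other remaining equation mentions T. Substituting into the earlier binding gives Y1 := branch(m, k, m).
Delete trivial equation 5 = 5.
Delete trivial equation branch(1, k, 1) = branch(1, k, 1).
MGU = { Y1 -> branch(m, k, m), Q -> mk(1, k), Z -> mk(1, k), T -> m }, so Y1 -> branch(m, k, m).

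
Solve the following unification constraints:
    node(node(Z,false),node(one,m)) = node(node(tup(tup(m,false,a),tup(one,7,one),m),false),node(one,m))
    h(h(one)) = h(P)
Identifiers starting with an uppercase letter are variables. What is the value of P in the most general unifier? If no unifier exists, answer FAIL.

h(one)

Decompose node/2: node(Z,false) = node(tup(tup(m,false,a),tup(one,7,one),m),false),  node(one,m) = node(one,m).
Decompose node/2: Z = tup(tup(m,false,a),tup(one,7,one),m),  false = false.
Bind Z := tup(tup(m,false,a),tup(one,7,one),m); no other remaining equation mentions Z.
Delete trivial equation false = false.
Delete trivial equation node(one,m) = node(one,m).
Decompose h/1: h(one) = P.
Bind P := h(one).
MGU = { Z := tup(tup(m,false,a),tup(one,7,one),m), P := h(one) }, so P := h(one).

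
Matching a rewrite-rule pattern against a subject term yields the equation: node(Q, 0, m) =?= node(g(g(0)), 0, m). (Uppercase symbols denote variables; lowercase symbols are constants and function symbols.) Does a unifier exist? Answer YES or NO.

Decompose node/3: Q =?= g(g(0)),  0 =?= 0,  m =?= m.
Bind Q := g(g(0)); no other remaining equation mentions Q.
Delete trivial equation 0 =?= 0.
Delete trivial equation m =?= m.
No equations remain and no clash or occurs-check failure arose, so a unifier exists.

YES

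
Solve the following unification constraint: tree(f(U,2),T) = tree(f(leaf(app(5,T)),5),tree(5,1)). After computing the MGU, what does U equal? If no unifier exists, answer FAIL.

Decompose tree/2: f(U,2) = f(leaf(app(5,T)),5),  T = tree(5,1).
Decompose f/2: U = leaf(app(5,T)),  2 = 5.
Bind U := leaf(app(5,T)); no other remaining equation mentions U.
Clash: constants 2 and 5 differ; no unifier exists.

FAIL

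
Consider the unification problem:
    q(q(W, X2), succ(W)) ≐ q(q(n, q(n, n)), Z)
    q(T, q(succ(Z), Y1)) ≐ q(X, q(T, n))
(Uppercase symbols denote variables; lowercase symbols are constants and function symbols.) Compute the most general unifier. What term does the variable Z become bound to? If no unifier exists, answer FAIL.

Decompose q/2: q(W, X2) ≐ q(n, q(n, n)),  succ(W) ≐ Z.
Decompose q/2: W ≐ n,  X2 ≐ q(n, n).
Bind W := n; substituting into the one remaining equation that mentions W gives: succ(n) ≐ Z.
Bind X2 := q(n, n); no other remaining equation mentions X2.
Bind Z := succ(n); substituting into the remaining equation gives: q(T, q(succ(succ(n)), Y1)) ≐ q(X, q(T, n)).
Decompose q/2: T ≐ X,  q(succ(succ(n)), Y1) ≐ q(T, n).
Bind T := X; substituting into the remaining equation gives: q(succ(succ(n)), Y1) ≐ q(X, n).
Decompose q/2: succ(succ(n)) ≐ X,  Y1 ≐ n.
Bind X := succ(succ(n)); no other remaining equation mentions X. Substituting into the earlier binding gives T := succ(succ(n)).
Bind Y1 := n.
MGU = { W := n, X2 := q(n, n), Z := succ(n), T := succ(succ(n)), X := succ(succ(n)), Y1 := n }, so Z := succ(n).

succ(n)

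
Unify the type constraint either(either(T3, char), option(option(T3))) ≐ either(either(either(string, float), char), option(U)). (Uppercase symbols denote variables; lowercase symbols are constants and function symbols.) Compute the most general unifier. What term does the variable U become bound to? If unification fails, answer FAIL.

option(either(string, float))

Decompose either/2: either(T3, char) ≐ either(either(string, float), char),  option(option(T3)) ≐ option(U).
Decompose either/2: T3 ≐ either(string, float),  char ≐ char.
Bind T3 := either(string, float); substituting into the one remaining equation that mentions T3 gives: option(option(either(string, float))) ≐ option(U).
Delete trivial equation char ≐ char.
Decompose option/1: option(either(string, float)) ≐ U.
Bind U := option(either(string, float)).
MGU = { T3 := either(string, float), U := option(either(string, float)) }, so U := option(either(string, float)).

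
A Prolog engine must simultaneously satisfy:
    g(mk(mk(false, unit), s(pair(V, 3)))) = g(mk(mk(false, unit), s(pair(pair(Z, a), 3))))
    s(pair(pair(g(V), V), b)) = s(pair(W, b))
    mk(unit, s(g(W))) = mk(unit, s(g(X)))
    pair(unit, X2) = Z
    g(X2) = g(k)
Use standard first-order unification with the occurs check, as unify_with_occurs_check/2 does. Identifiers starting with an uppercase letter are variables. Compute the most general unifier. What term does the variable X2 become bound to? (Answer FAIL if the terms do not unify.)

k

Decompose g/1: mk(mk(false, unit), s(pair(V, 3))) = mk(mk(false, unit), s(pair(pair(Z, a), 3))).
Decompose mk/2: mk(false, unit) = mk(false, unit),  s(pair(V, 3)) = s(pair(pair(Z, a), 3)).
Delete trivial equation mk(false, unit) = mk(false, unit).
Decompose s/1: pair(V, 3) = pair(pair(Z, a), 3).
Decompose pair/2: V = pair(Z, a),  3 = 3.
Bind V := pair(Z, a); substituting into the one remaining equation that mentions V gives: s(pair(pair(g(pair(Z, a)), pair(Z, a)), b)) = s(pair(W, b)).
Delete trivial equation 3 = 3.
Decompose s/1: pair(pair(g(pair(Z, a)), pair(Z, a)), b) = pair(W, b).
Decompose pair/2: pair(g(pair(Z, a)), pair(Z, a)) = W,  b = b.
Bind W := pair(g(pair(Z, a)), pair(Z, a)); substituting into the one remaining equation that mentions W gives: mk(unit, s(g(pair(g(pair(Z, a)), pair(Z, a))))) = mk(unit, s(g(X))).
Delete trivial equation b = b.
Decompose mk/2: unit = unit,  s(g(pair(g(pair(Z, a)), pair(Z, a)))) = s(g(X)).
Delete trivial equation unit = unit.
Decompose s/1: g(pair(g(pair(Z, a)), pair(Z, a))) = g(X).
Decompose g/1: pair(g(pair(Z, a)), pair(Z, a)) = X.
Bind X := pair(g(pair(Z, a)), pair(Z, a)); no other remaining equation mentions X.
Bind Z := pair(unit, X2); no other remaining equation mentions Z. Substituting into the earlier bindings gives V := pair(pair(unit, X2), a), W := pair(g(pair(pair(unit, X2), a)), pair(pair(unit, X2), a)), X := pair(g(pair(pair(unit, X2), a)), pair(pair(unit, X2), a)).
Decompose g/1: X2 = k.
Bind X2 := k. Substituting into the earlier bindings gives V := pair(pair(unit, k), a), W := pair(g(pair(pair(unit, k), a)), pair(pair(unit, k), a)), X := pair(g(pair(pair(unit, k), a)), pair(pair(unit, k), a)), Z := pair(unit, k).
MGU = { V ↦ pair(pair(unit, k), a), W ↦ pair(g(pair(pair(unit, k), a)), pair(pair(unit, k), a)), X ↦ pair(g(pair(pair(unit, k), a)), pair(pair(unit, k), a)), Z ↦ pair(unit, k), X2 ↦ k }, so X2 ↦ k.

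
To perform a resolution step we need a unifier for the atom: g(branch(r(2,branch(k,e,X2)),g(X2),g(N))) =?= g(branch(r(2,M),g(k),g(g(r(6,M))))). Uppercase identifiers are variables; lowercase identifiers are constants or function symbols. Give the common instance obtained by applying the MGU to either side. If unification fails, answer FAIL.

Decompose g/1: branch(r(2,branch(k,e,X2)),g(X2),g(N)) =?= branch(r(2,M),g(k),g(g(r(6,M)))).
Decompose branch/3: r(2,branch(k,e,X2)) =?= r(2,M),  g(X2) =?= g(k),  g(N) =?= g(g(r(6,M))).
Decompose r/2: 2 =?= 2,  branch(k,e,X2) =?= M.
Delete trivial equation 2 =?= 2.
Bind M := branch(k,e,X2); substituting into the one remaining equation that mentions M gives: g(N) =?= g(g(r(6,branch(k,e,X2)))).
Decompose g/1: X2 =?= k.
Bind X2 := k; substituting into the remaining equation gives: g(N) =?= g(g(r(6,branch(k,e,k)))). Substituting into the earlier binding gives M := branch(k,e,k).
Decompose g/1: N =?= g(r(6,branch(k,e,k))).
Bind N := g(r(6,branch(k,e,k))).
Applying the MGU to either side gives g(branch(r(2,branch(k,e,k)),g(k),g(g(r(6,branch(k,e,k)))))).

g(branch(r(2,branch(k,e,k)),g(k),g(g(r(6,branch(k,e,k))))))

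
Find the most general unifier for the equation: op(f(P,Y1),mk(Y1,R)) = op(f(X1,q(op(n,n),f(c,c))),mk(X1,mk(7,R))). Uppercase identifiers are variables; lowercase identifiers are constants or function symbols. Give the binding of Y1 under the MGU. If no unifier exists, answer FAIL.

FAIL

Decompose op/2: f(P,Y1) = f(X1,q(op(n,n),f(c,c))),  mk(Y1,R) = mk(X1,mk(7,R)).
Decompose f/2: P = X1,  Y1 = q(op(n,n),f(c,c)).
Bind P := X1; no other remaining equation mentions P.
Bind Y1 := q(op(n,n),f(c,c)); substituting into the remaining equation gives: mk(q(op(n,n),f(c,c)),R) = mk(X1,mk(7,R)).
Decompose mk/2: q(op(n,n),f(c,c)) = X1,  R = mk(7,R).
Bind X1 := q(op(n,n),f(c,c)); no other remaining equation mentions X1. Substituting into the earlier binding gives P := q(op(n,n),f(c,c)).
Occurs check fails: R occurs in mk(7,R); the equation R = mk(7,R) has no finite solution.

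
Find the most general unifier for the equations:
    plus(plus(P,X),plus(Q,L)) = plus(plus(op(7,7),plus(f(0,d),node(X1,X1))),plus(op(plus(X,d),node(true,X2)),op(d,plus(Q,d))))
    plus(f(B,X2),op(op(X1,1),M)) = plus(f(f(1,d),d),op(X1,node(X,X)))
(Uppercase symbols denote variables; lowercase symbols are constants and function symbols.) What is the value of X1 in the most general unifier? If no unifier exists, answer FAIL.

Decompose plus/2: plus(P,X) = plus(op(7,7),plus(f(0,d),node(X1,X1))),  plus(Q,L) = plus(op(plus(X,d),node(true,X2)),op(d,plus(Q,d))).
Decompose plus/2: P = op(7,7),  X = plus(f(0,d),node(X1,X1)).
Bind P := op(7,7); no other remaining equation mentions P.
Bind X := plus(f(0,d),node(X1,X1)); substituting into the remaining equations gives: plus(Q,L) = plus(op(plus(plus(f(0,d),node(X1,X1)),d),node(true,X2)),op(d,plus(Q,d))),  plus(f(B,X2),op(op(X1,1),M)) = plus(f(f(1,d),d),op(X1,node(plus(f(0,d),node(X1,X1)),plus(f(0,d),node(X1,X1))))).
Decompose plus/2: Q = op(plus(plus(f(0,d),node(X1,X1)),d),node(true,X2)),  L = op(d,plus(Q,d)).
Bind Q := op(plus(plus(f(0,d),node(X1,X1)),d),node(true,X2)); substituting into the one remaining equation that mentions Q gives: L = op(d,plus(op(plus(plus(f(0,d),node(X1,X1)),d),node(true,X2)),d)).
Bind L := op(d,plus(op(plus(plus(f(0,d),node(X1,X1)),d),node(true,X2)),d)); no other remaining equation mentions L.
Decompose plus/2: f(B,X2) = f(f(1,d),d),  op(op(X1,1),M) = op(X1,node(plus(f(0,d),node(X1,X1)),plus(f(0,d),node(X1,X1)))).
Decompose f/2: B = f(1,d),  X2 = d.
Bind B := f(1,d); no other remaining equation mentions B.
Bind X2 := d; no other remaining equation mentions X2. Substituting into the earlier bindings gives Q := op(plus(plus(f(0,d),node(X1,X1)),d),node(true,d)), L := op(d,plus(op(plus(plus(f(0,d),node(X1,X1)),d),node(true,d)),d)).
Decompose op/2: op(X1,1) = X1,  M = node(plus(f(0,d),node(X1,X1)),plus(f(0,d),node(X1,X1))).
Occurs check fails: X1 occurs in op(X1,1); the equation X1 = op(X1,1) has no finite solution.

FAIL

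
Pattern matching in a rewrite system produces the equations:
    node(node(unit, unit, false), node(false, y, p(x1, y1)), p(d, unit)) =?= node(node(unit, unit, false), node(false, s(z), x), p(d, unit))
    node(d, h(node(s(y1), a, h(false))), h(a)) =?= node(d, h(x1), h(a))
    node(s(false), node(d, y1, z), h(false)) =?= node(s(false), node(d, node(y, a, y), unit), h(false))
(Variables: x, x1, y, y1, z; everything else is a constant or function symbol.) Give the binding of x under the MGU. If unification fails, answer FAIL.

p(node(s(node(s(unit), a, s(unit))), a, h(false)), node(s(unit), a, s(unit)))

Decompose node/3: node(unit, unit, false) =?= node(unit, unit, false),  node(false, y, p(x1, y1)) =?= node(false, s(z), x),  p(d, unit) =?= p(d, unit).
Delete trivial equation node(unit, unit, false) =?= node(unit, unit, false).
Decompose node/3: false =?= false,  y =?= s(z),  p(x1, y1) =?= x.
Delete trivial equation false =?= false.
Bind y := s(z); substituting into the one remaining equation that mentions y gives: node(s(false), node(d, y1, z), h(false)) =?= node(s(false), node(d, node(s(z), a, s(z)), unit), h(false)).
Bind x := p(x1, y1); no other remaining equation mentions x.
Delete trivial equation p(d, unit) =?= p(d, unit).
Decompose node/3: d =?= d,  h(node(s(y1), a, h(false))) =?= h(x1),  h(a) =?= h(a).
Delete trivial equation d =?= d.
Decompose h/1: node(s(y1), a, h(false)) =?= x1.
Bind x1 := node(s(y1), a, h(false)); no other remaining equation mentions x1. Substituting into the earlier binding gives x := p(node(s(y1), a, h(false)), y1).
Delete trivial equation h(a) =?= h(a).
Decompose node/3: s(false) =?= s(false),  node(d, y1, z) =?= node(d, node(s(z), a, s(z)), unit),  h(false) =?= h(false).
Delete trivial equation s(false) =?= s(false).
Decompose node/3: d =?= d,  y1 =?= node(s(z), a, s(z)),  z =?= unit.
Delete trivial equation d =?= d.
Bind y1 := node(s(z), a, s(z)); no other remaining equation mentions y1. Substituting into the earlier bindings gives x := p(node(s(node(s(z), a, s(z))), a, h(false)), node(s(z), a, s(z))), x1 := node(s(node(s(z), a, s(z))), a, h(false)).
Bind z := unit; no other remaining equation mentions z. Substituting into the earlier bindings gives y := s(unit), x := p(node(s(node(s(unit), a, s(unit))), a, h(false)), node(s(unit), a, s(unit))), x1 := node(s(node(s(unit), a, s(unit))), a, h(false)), y1 := node(s(unit), a, s(unit)).
Delete trivial equation h(false) =?= h(false).
MGU = { y ↦ s(unit), x ↦ p(node(s(node(s(unit), a, s(unit))), a, h(false)), node(s(unit), a, s(unit))), x1 ↦ node(s(node(s(unit), a, s(unit))), a, h(false)), y1 ↦ node(s(unit), a, s(unit)), z ↦ unit }, so x ↦ p(node(s(node(s(unit), a, s(unit))), a, h(false)), node(s(unit), a, s(unit))).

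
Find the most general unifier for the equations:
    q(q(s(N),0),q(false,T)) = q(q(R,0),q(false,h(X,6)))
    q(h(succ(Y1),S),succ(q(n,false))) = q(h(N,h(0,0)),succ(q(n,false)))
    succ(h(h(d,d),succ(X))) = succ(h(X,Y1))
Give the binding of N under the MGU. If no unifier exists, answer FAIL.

Decompose q/2: q(s(N),0) = q(R,0),  q(false,T) = q(false,h(X,6)).
Decompose q/2: s(N) = R,  0 = 0.
Bind R := s(N); no other remaining equation mentions R.
Delete trivial equation 0 = 0.
Decompose q/2: false = false,  T = h(X,6).
Delete trivial equation false = false.
Bind T := h(X,6); no other remaining equation mentions T.
Decompose q/2: h(succ(Y1),S) = h(N,h(0,0)),  succ(q(n,false)) = succ(q(n,false)).
Decompose h/2: succ(Y1) = N,  S = h(0,0).
Bind N := succ(Y1); no other remaining equation mentions N. Substituting into the earlier binding gives R := s(succ(Y1)).
Bind S := h(0,0); no other remaining equation mentions S.
Delete trivial equation succ(q(n,false)) = succ(q(n,false)).
Decompose succ/1: h(h(d,d),succ(X)) = h(X,Y1).
Decompose h/2: h(d,d) = X,  succ(X) = Y1.
Bind X := h(d,d); substituting into the remaining equation gives: succ(h(d,d)) = Y1. Substituting into the earlier binding gives T := h(h(d,d),6).
Bind Y1 := succ(h(d,d)). Substituting into the earlier bindings gives R := s(succ(succ(h(d,d)))), N := succ(succ(h(d,d))).
MGU = { R := s(succ(succ(h(d,d)))), T := h(h(d,d),6), N := succ(succ(h(d,d))), S := h(0,0), X := h(d,d), Y1 := succ(h(d,d)) }, so N := succ(succ(h(d,d))).

succ(succ(h(d,d)))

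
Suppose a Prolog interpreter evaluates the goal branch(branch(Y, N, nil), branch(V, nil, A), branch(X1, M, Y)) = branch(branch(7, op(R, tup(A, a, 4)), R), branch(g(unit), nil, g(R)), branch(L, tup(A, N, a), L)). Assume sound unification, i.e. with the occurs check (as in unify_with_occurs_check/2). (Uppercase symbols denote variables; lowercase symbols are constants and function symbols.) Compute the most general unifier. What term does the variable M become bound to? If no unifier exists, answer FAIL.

Decompose branch/3: branch(Y, N, nil) = branch(7, op(R, tup(A, a, 4)), R),  branch(V, nil, A) = branch(g(unit), nil, g(R)),  branch(X1, M, Y) = branch(L, tup(A, N, a), L).
Decompose branch/3: Y = 7,  N = op(R, tup(A, a, 4)),  nil = R.
Bind Y := 7; substituting into the one remaining equation that mentions Y gives: branch(X1, M, 7) = branch(L, tup(A, N, a), L).
Bind N := op(R, tup(A, a, 4)); substituting into the one remaining equation that mentions N gives: branch(X1, M, 7) = branch(L, tup(A, op(R, tup(A, a, 4)), a), L).
Bind R := nil; substituting into the remaining equations gives: branch(V, nil, A) = branch(g(unit), nil, g(nil)),  branch(X1, M, 7) = branch(L, tup(A, op(nil, tup(A, a, 4)), a), L). Substituting into the earlier binding gives N := op(nil, tup(A, a, 4)).
Decompose branch/3: V = g(unit),  nil = nil,  A = g(nil).
Bind V := g(unit); no other remaining equation mentions V.
Delete trivial equation nil = nil.
Bind A := g(nil); substituting into the remaining equation gives: branch(X1, M, 7) = branch(L, tup(g(nil), op(nil, tup(g(nil), a, 4)), a), L). Substituting into the earlier binding gives N := op(nil, tup(g(nil), a, 4)).
Decompose branch/3: X1 = L,  M = tup(g(nil), op(nil, tup(g(nil), a, 4)), a),  7 = L.
Bind X1 := L; no other remaining equation mentions X1.
Bind M := tup(g(nil), op(nil, tup(g(nil), a, 4)), a); no other remaining equation mentions M.
Bind L := 7. Substituting into the earlier binding gives X1 := 7.
MGU = { Y ↦ 7, N ↦ op(nil, tup(g(nil), a, 4)), R ↦ nil, V ↦ g(unit), A ↦ g(nil), X1 ↦ 7, M ↦ tup(g(nil), op(nil, tup(g(nil), a, 4)), a), L ↦ 7 }, so M ↦ tup(g(nil), op(nil, tup(g(nil), a, 4)), a).

tup(g(nil), op(nil, tup(g(nil), a, 4)), a)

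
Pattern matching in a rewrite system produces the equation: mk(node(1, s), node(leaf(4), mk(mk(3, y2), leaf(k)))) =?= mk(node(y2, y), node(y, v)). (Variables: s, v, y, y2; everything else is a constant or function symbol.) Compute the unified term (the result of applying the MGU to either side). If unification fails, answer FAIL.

mk(node(1, leaf(4)), node(leaf(4), mk(mk(3, 1), leaf(k))))

Decompose mk/2: node(1, s) =?= node(y2, y),  node(leaf(4), mk(mk(3, y2), leaf(k))) =?= node(y, v).
Decompose node/2: 1 =?= y2,  s =?= y.
Bind y2 := 1; substituting into the one remaining equation that mentions y2 gives: node(leaf(4), mk(mk(3, 1), leaf(k))) =?= node(y, v).
Bind s := y; no other remaining equation mentions s.
Decompose node/2: leaf(4) =?= y,  mk(mk(3, 1), leaf(k)) =?= v.
Bind y := leaf(4); no other remaining equation mentions y. Substituting into the earlier binding gives s := leaf(4).
Bind v := mk(mk(3, 1), leaf(k)).
Applying the MGU to either side gives mk(node(1, leaf(4)), node(leaf(4), mk(mk(3, 1), leaf(k)))).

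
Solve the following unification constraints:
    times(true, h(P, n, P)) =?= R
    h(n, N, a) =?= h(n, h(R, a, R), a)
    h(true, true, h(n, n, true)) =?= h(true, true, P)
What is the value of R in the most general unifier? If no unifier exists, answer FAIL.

Bind R := times(true, h(P, n, P)); substituting into the one remaining equation that mentions R gives: h(n, N, a) =?= h(n, h(times(true, h(P, n, P)), a, times(true, h(P, n, P))), a).
Decompose h/3: n =?= n,  N =?= h(times(true, h(P, n, P)), a, times(true, h(P, n, P))),  a =?= a.
Delete trivial equation n =?= n.
Bind N := h(times(true, h(P, n, P)), a, times(true, h(P, n, P))); no other remaining equation mentions N.
Delete trivial equation a =?= a.
Decompose h/3: true =?= true,  true =?= true,  h(n, n, true) =?= P.
Delete trivial equation true =?= true.
Delete trivial equation true =?= true.
Bind P := h(n, n, true). Substituting into the earlier bindings gives R := times(true, h(h(n, n, true), n, h(n, n, true))), N := h(times(true, h(h(n, n, true), n, h(n, n, true))), a, times(true, h(h(n, n, true), n, h(n, n, true)))).
MGU = { R -> times(true, h(h(n, n, true), n, h(n, n, true))), N -> h(times(true, h(h(n, n, true), n, h(n, n, true))), a, times(true, h(h(n, n, true), n, h(n, n, true)))), P -> h(n, n, true) }, so R -> times(true, h(h(n, n, true), n, h(n, n, true))).

times(true, h(h(n, n, true), n, h(n, n, true)))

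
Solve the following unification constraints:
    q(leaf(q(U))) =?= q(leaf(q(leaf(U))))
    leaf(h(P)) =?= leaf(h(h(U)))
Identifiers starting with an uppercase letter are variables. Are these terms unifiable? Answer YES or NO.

Decompose q/1: leaf(q(U)) =?= leaf(q(leaf(U))).
Decompose leaf/1: q(U) =?= q(leaf(U)).
Decompose q/1: U =?= leaf(U).
Occurs check fails: U occurs in leaf(U); the equation U =?= leaf(U) has no finite solution.

NO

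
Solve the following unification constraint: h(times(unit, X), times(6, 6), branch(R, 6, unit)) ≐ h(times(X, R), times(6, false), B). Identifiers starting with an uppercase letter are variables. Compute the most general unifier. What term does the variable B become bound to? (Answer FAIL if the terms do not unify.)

Decompose h/3: times(unit, X) ≐ times(X, R),  times(6, 6) ≐ times(6, false),  branch(R, 6, unit) ≐ B.
Decompose times/2: unit ≐ X,  X ≐ R.
Bind X := unit; substituting into the one remaining equation that mentions X gives: unit ≐ R.
Bind R := unit; substituting into the one remaining equation that mentions R gives: branch(unit, 6, unit) ≐ B.
Decompose times/2: 6 ≐ 6,  6 ≐ false.
Delete trivial equation 6 ≐ 6.
Clash: constants 6 and false differ; no unifier exists.

FAIL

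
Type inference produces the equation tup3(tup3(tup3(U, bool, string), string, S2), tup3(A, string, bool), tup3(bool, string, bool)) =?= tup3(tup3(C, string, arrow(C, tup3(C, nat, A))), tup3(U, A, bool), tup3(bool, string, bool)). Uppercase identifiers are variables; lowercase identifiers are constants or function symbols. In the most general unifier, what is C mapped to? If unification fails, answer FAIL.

Decompose tup3/3: tup3(tup3(U, bool, string), string, S2) =?= tup3(C, string, arrow(C, tup3(C, nat, A))),  tup3(A, string, bool) =?= tup3(U, A, bool),  tup3(bool, string, bool) =?= tup3(bool, string, bool).
Decompose tup3/3: tup3(U, bool, string) =?= C,  string =?= string,  S2 =?= arrow(C, tup3(C, nat, A)).
Bind C := tup3(U, bool, string); substituting into the one remaining equation that mentions C gives: S2 =?= arrow(tup3(U, bool, string), tup3(tup3(U, bool, string), nat, A)).
Delete trivial equation string =?= string.
Bind S2 := arrow(tup3(U, bool, string), tup3(tup3(U, bool, string), nat, A)); no other remaining equation mentions S2.
Decompose tup3/3: A =?= U,  string =?= A,  bool =?= bool.
Bind A := U; substituting into the one remaining equation that mentions A gives: string =?= U. Substituting into the earlier binding gives S2 := arrow(tup3(U, bool, string), tup3(tup3(U, bool, string), nat, U)).
Bind U := string; no other remaining equation mentions U. Substituting into the earlier bindings gives C := tup3(string, bool, string), S2 := arrow(tup3(string, bool, string), tup3(tup3(string, bool, string), nat, string)), A := string.
Delete trivial equation bool =?= bool.
Delete trivial equation tup3(bool, string, bool) =?= tup3(bool, string, bool).
MGU = { C := tup3(string, bool, string), S2 := arrow(tup3(string, bool, string), tup3(tup3(string, bool, string), nat, string)), A := string, U := string }, so C := tup3(string, bool, string).

tup3(string, bool, string)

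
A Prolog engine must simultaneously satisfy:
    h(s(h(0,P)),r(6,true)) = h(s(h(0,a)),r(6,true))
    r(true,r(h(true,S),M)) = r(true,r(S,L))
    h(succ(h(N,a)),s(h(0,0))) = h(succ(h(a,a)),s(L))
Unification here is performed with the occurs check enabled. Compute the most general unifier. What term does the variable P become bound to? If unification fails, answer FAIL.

FAIL

Decompose h/2: s(h(0,P)) = s(h(0,a)),  r(6,true) = r(6,true).
Decompose s/1: h(0,P) = h(0,a).
Decompose h/2: 0 = 0,  P = a.
Delete trivial equation 0 = 0.
Bind P := a; no other remaining equation mentions P.
Delete trivial equation r(6,true) = r(6,true).
Decompose r/2: true = true,  r(h(true,S),M) = r(S,L).
Delete trivial equation true = true.
Decompose r/2: h(true,S) = S,  M = L.
Occurs check fails: S occurs in h(true,S); the equation S = h(true,S) has no finite solution.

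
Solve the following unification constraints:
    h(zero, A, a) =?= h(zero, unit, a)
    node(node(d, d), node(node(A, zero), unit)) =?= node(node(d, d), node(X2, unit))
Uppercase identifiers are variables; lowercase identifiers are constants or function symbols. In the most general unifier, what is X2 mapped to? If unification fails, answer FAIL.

node(unit, zero)

Decompose h/3: zero =?= zero,  A =?= unit,  a =?= a.
Delete trivial equation zero =?= zero.
Bind A := unit; substituting into the one remaining equation that mentions A gives: node(node(d, d), node(node(unit, zero), unit)) =?= node(node(d, d), node(X2, unit)).
Delete trivial equation a =?= a.
Decompose node/2: node(d, d) =?= node(d, d),  node(node(unit, zero), unit) =?= node(X2, unit).
Delete trivial equation node(d, d) =?= node(d, d).
Decompose node/2: node(unit, zero) =?= X2,  unit =?= unit.
Bind X2 := node(unit, zero); no other remaining equation mentions X2.
Delete trivial equation unit =?= unit.
MGU = { A -> unit, X2 -> node(unit, zero) }, so X2 -> node(unit, zero).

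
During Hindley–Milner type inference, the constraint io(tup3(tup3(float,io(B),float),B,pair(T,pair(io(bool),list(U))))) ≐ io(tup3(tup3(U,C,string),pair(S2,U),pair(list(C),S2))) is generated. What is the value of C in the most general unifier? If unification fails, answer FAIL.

FAIL

Decompose io/1: tup3(tup3(float,io(B),float),B,pair(T,pair(io(bool),list(U)))) ≐ tup3(tup3(U,C,string),pair(S2,U),pair(list(C),S2)).
Decompose tup3/3: tup3(float,io(B),float) ≐ tup3(U,C,string),  B ≐ pair(S2,U),  pair(T,pair(io(bool),list(U))) ≐ pair(list(C),S2).
Decompose tup3/3: float ≐ U,  io(B) ≐ C,  float ≐ string.
Bind U := float; substituting into the 2 remaining equations that mention U gives: B ≐ pair(S2,float),  pair(T,pair(io(bool),list(float))) ≐ pair(list(C),S2).
Bind C := io(B); substituting into the one remaining equation that mentions C gives: pair(T,pair(io(bool),list(float))) ≐ pair(list(io(B)),S2).
Clash: constants float and string differ; no unifier exists.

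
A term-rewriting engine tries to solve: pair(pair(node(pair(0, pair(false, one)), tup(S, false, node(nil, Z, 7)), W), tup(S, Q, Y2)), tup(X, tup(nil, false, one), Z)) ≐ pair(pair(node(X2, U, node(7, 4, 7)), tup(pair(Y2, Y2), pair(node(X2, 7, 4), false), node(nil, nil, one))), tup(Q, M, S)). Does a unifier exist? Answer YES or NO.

Decompose pair/2: pair(node(pair(0, pair(false, one)), tup(S, false, node(nil, Z, 7)), W), tup(S, Q, Y2)) ≐ pair(node(X2, U, node(7, 4, 7)), tup(pair(Y2, Y2), pair(node(X2, 7, 4), false), node(nil, nil, one))),  tup(X, tup(nil, false, one), Z) ≐ tup(Q, M, S).
Decompose pair/2: node(pair(0, pair(false, one)), tup(S, false, node(nil, Z, 7)), W) ≐ node(X2, U, node(7, 4, 7)),  tup(S, Q, Y2) ≐ tup(pair(Y2, Y2), pair(node(X2, 7, 4), false), node(nil, nil, one)).
Decompose node/3: pair(0, pair(false, one)) ≐ X2,  tup(S, false, node(nil, Z, 7)) ≐ U,  W ≐ node(7, 4, 7).
Bind X2 := pair(0, pair(false, one)); substituting into the one remaining equation that mentions X2 gives: tup(S, Q, Y2) ≐ tup(pair(Y2, Y2), pair(node(pair(0, pair(false, one)), 7, 4), false), node(nil, nil, one)).
Bind U := tup(S, false, node(nil, Z, 7)); no other remaining equation mentions U.
Bind W := node(7, 4, 7); no other remaining equation mentions W.
Decompose tup/3: S ≐ pair(Y2, Y2),  Q ≐ pair(node(pair(0, pair(false, one)), 7, 4), false),  Y2 ≐ node(nil, nil, one).
Bind S := pair(Y2, Y2); substituting into the one remaining equation that mentions S gives: tup(X, tup(nil, false, one), Z) ≐ tup(Q, M, pair(Y2, Y2)). Substituting into the earlier binding gives U := tup(pair(Y2, Y2), false, node(nil, Z, 7)).
Bind Q := pair(node(pair(0, pair(false, one)), 7, 4), false); substituting into the one remaining equation that mentions Q gives: tup(X, tup(nil, false, one), Z) ≐ tup(pair(node(pair(0, pair(false, one)), 7, 4), false), M, pair(Y2, Y2)).
Bind Y2 := node(nil, nil, one); substituting into the remaining equation gives: tup(X, tup(nil, false, one), Z) ≐ tup(pair(node(pair(0, pair(false, one)), 7, 4), false), M, pair(node(nil, nil, one), node(nil, nil, one))). Substituting into the earlier bindings gives U := tup(pair(node(nil, nil, one), node(nil, nil, one)), false, node(nil, Z, 7)), S := pair(node(nil, nil, one), node(nil, nil, one)).
Decompose tup/3: X ≐ pair(node(pair(0, pair(false, one)), 7, 4), false),  tup(nil, false, one) ≐ M,  Z ≐ pair(node(nil, nil, one), node(nil, nil, one)).
Bind X := pair(node(pair(0, pair(false, one)), 7, 4), false); no other remaining equation mentions X.
Bind M := tup(nil, false, one); no other remaining equation mentions M.
Bind Z := pair(node(nil, nil, one), node(nil, nil, one)). Substituting into the earlier binding gives U := tup(pair(node(nil, nil, one), node(nil, nil, one)), false, node(nil, pair(node(nil, nil, one), node(nil, nil, one)), 7)).
No equations remain and no clash or occurs-check failure arose, so a unifier exists.

YES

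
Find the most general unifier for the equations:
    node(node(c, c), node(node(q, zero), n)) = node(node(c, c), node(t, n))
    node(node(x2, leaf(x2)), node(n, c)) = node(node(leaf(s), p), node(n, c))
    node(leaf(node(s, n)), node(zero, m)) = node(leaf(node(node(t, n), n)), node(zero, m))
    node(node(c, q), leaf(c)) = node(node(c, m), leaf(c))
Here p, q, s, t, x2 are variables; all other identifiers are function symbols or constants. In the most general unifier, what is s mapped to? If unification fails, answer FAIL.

node(node(m, zero), n)

Decompose node/2: node(c, c) = node(c, c),  node(node(q, zero), n) = node(t, n).
Delete trivial equation node(c, c) = node(c, c).
Decompose node/2: node(q, zero) = t,  n = n.
Bind t := node(q, zero); substituting into the one remaining equation that mentions t gives: node(leaf(node(s, n)), node(zero, m)) = node(leaf(node(node(node(q, zero), n), n)), node(zero, m)).
Delete trivial equation n = n.
Decompose node/2: node(x2, leaf(x2)) = node(leaf(s), p),  node(n, c) = node(n, c).
Decompose node/2: x2 = leaf(s),  leaf(x2) = p.
Bind x2 := leaf(s); substituting into the one remaining equation that mentions x2 gives: leaf(leaf(s)) = p.
Bind p := leaf(leaf(s)); no other remaining equation mentions p.
Delete trivial equation node(n, c) = node(n, c).
Decompose node/2: leaf(node(s, n)) = leaf(node(node(node(q, zero), n), n)),  node(zero, m) = node(zero, m).
Decompose leaf/1: node(s, n) = node(node(node(q, zero), n), n).
Decompose node/2: s = node(node(q, zero), n),  n = n.
Bind s := node(node(q, zero), n); no other remaining equation mentions s. Substituting into the earlier bindings gives x2 := leaf(node(node(q, zero), n)), p := leaf(leaf(node(node(q, zero), n))).
Delete trivial equation n = n.
Delete trivial equation node(zero, m) = node(zero, m).
Decompose node/2: node(c, q) = node(c, m),  leaf(c) = leaf(c).
Decompose node/2: c = c,  q = m.
Delete trivial equation c = c.
Bind q := m; no other remaining equation mentions q. Substituting into the earlier bindings gives t := node(m, zero), x2 := leaf(node(node(m, zero), n)), p := leaf(leaf(node(node(m, zero), n))), s := node(node(m, zero), n).
Delete trivial equation leaf(c) = leaf(c).
MGU = { t -> node(m, zero), x2 -> leaf(node(node(m, zero), n)), p -> leaf(leaf(node(node(m, zero), n))), s -> node(node(m, zero), n), q -> m }, so s -> node(node(m, zero), n).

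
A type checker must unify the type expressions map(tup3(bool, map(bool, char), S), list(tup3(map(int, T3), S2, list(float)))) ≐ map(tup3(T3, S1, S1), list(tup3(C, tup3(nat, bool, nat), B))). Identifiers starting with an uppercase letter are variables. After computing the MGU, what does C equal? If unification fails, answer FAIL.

Decompose map/2: tup3(bool, map(bool, char), S) ≐ tup3(T3, S1, S1),  list(tup3(map(int, T3), S2, list(float))) ≐ list(tup3(C, tup3(nat, bool, nat), B)).
Decompose tup3/3: bool ≐ T3,  map(bool, char) ≐ S1,  S ≐ S1.
Bind T3 := bool; substituting into the one remaining equation that mentions T3 gives: list(tup3(map(int, bool), S2, list(float))) ≐ list(tup3(C, tup3(nat, bool, nat), B)).
Bind S1 := map(bool, char); substituting into the one remaining equation that mentions S1 gives: S ≐ map(bool, char).
Bind S := map(bool, char); no other remaining equation mentions S.
Decompose list/1: tup3(map(int, bool), S2, list(float)) ≐ tup3(C, tup3(nat, bool, nat), B).
Decompose tup3/3: map(int, bool) ≐ C,  S2 ≐ tup3(nat, bool, nat),  list(float) ≐ B.
Bind C := map(int, bool); no other remaining equation mentions C.
Bind S2 := tup3(nat, bool, nat); no other remaining equation mentions S2.
Bind B := list(float).
MGU = { T3 := bool, S1 := map(bool, char), S := map(bool, char), C := map(int, bool), S2 := tup3(nat, bool, nat), B := list(float) }, so C := map(int, bool).

map(int, bool)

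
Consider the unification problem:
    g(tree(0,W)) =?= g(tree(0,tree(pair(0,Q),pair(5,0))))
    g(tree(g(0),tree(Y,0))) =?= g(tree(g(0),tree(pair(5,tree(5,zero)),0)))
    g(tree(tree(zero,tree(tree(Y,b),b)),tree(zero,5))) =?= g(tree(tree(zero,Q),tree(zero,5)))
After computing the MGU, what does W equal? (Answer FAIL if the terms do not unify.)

Decompose g/1: tree(0,W) =?= tree(0,tree(pair(0,Q),pair(5,0))).
Decompose tree/2: 0 =?= 0,  W =?= tree(pair(0,Q),pair(5,0)).
Delete trivial equation 0 =?= 0.
Bind W := tree(pair(0,Q),pair(5,0)); no other remaining equation mentions W.
Decompose g/1: tree(g(0),tree(Y,0)) =?= tree(g(0),tree(pair(5,tree(5,zero)),0)).
Decompose tree/2: g(0) =?= g(0),  tree(Y,0) =?= tree(pair(5,tree(5,zero)),0).
Delete trivial equation g(0) =?= g(0).
Decompose tree/2: Y =?= pair(5,tree(5,zero)),  0 =?= 0.
Bind Y := pair(5,tree(5,zero)); substituting into the one remaining equation that mentions Y gives: g(tree(tree(zero,tree(tree(pair(5,tree(5,zero)),b),b)),tree(zero,5))) =?= g(tree(tree(zero,Q),tree(zero,5))).
Delete trivial equation 0 =?= 0.
Decompose g/1: tree(tree(zero,tree(tree(pair(5,tree(5,zero)),b),b)),tree(zero,5)) =?= tree(tree(zero,Q),tree(zero,5)).
Decompose tree/2: tree(zero,tree(tree(pair(5,tree(5,zero)),b),b)) =?= tree(zero,Q),  tree(zero,5) =?= tree(zero,5).
Decompose tree/2: zero =?= zero,  tree(tree(pair(5,tree(5,zero)),b),b) =?= Q.
Delete trivial equation zero =?= zero.
Bind Q := tree(tree(pair(5,tree(5,zero)),b),b); no other remaining equation mentions Q. Substituting into the earlier binding gives W := tree(pair(0,tree(tree(pair(5,tree(5,zero)),b),b)),pair(5,0)).
Delete trivial equation tree(zero,5) =?= tree(zero,5).
MGU = { W ↦ tree(pair(0,tree(tree(pair(5,tree(5,zero)),b),b)),pair(5,0)), Y ↦ pair(5,tree(5,zero)), Q ↦ tree(tree(pair(5,tree(5,zero)),b),b) }, so W ↦ tree(pair(0,tree(tree(pair(5,tree(5,zero)),b),b)),pair(5,0)).

tree(pair(0,tree(tree(pair(5,tree(5,zero)),b),b)),pair(5,0))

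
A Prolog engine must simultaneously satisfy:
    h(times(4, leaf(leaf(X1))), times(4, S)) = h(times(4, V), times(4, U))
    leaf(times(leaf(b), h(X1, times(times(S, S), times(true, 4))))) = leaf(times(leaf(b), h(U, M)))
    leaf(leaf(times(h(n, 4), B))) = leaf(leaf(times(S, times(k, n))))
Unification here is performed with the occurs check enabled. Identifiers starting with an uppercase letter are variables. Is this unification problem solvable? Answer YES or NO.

Decompose h/2: times(4, leaf(leaf(X1))) = times(4, V),  times(4, S) = times(4, U).
Decompose times/2: 4 = 4,  leaf(leaf(X1)) = V.
Delete trivial equation 4 = 4.
Bind V := leaf(leaf(X1)); no other remaining equation mentions V.
Decompose times/2: 4 = 4,  S = U.
Delete trivial equation 4 = 4.
Bind S := U; substituting into the remaining equations gives: leaf(times(leaf(b), h(X1, times(times(U, U), times(true, 4))))) = leaf(times(leaf(b), h(U, M))),  leaf(leaf(times(h(n, 4), B))) = leaf(leaf(times(U, times(k, n)))).
Decompose leaf/1: times(leaf(b), h(X1, times(times(U, U), times(true, 4)))) = times(leaf(b), h(U, M)).
Decompose times/2: leaf(b) = leaf(b),  h(X1, times(times(U, U), times(true, 4))) = h(U, M).
Delete trivial equation leaf(b) = leaf(b).
Decompose h/2: X1 = U,  times(times(U, U), times(true, 4)) = M.
Bind X1 := U; no other remaining equation mentions X1. Substituting into the earlier binding gives V := leaf(leaf(U)).
Bind M := times(times(U, U), times(true, 4)); no other remaining equation mentions M.
Decompose leaf/1: leaf(times(h(n, 4), B)) = leaf(times(U, times(k, n))).
Decompose leaf/1: times(h(n, 4), B) = times(U, times(k, n)).
Decompose times/2: h(n, 4) = U,  B = times(k, n).
Bind U := h(n, 4); no other remaining equation mentions U. Substituting into the earlier bindings gives V := leaf(leaf(h(n, 4))), S := h(n, 4), X1 := h(n, 4), M := times(times(h(n, 4), h(n, 4)), times(true, 4)).
Bind B := times(k, n).
No equations remain and no clash or occurs-check failure arose, so a unifier exists.

YES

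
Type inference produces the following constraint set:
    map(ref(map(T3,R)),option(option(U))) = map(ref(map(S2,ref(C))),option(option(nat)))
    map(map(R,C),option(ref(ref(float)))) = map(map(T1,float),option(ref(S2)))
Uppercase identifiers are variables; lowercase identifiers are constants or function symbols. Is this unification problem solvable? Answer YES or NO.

Decompose map/2: ref(map(T3,R)) = ref(map(S2,ref(C))),  option(option(U)) = option(option(nat)).
Decompose ref/1: map(T3,R) = map(S2,ref(C)).
Decompose map/2: T3 = S2,  R = ref(C).
Bind T3 := S2; no other remaining equation mentions T3.
Bind R := ref(C); substituting into the one remaining equation that mentions R gives: map(map(ref(C),C),option(ref(ref(float)))) = map(map(T1,float),option(ref(S2))).
Decompose option/1: option(U) = option(nat).
Decompose option/1: U = nat.
Bind U := nat; no other remaining equation mentions U.
Decompose map/2: map(ref(C),C) = map(T1,float),  option(ref(ref(float))) = option(ref(S2)).
Decompose map/2: ref(C) = T1,  C = float.
Bind T1 := ref(C); no other remaining equation mentions T1.
Bind C := float; no other remaining equation mentions C. Substituting into the earlier bindings gives R := ref(float), T1 := ref(float).
Decompose option/1: ref(ref(float)) = ref(S2).
Decompose ref/1: ref(float) = S2.
Bind S2 := ref(float). Substituting into the earlier binding gives T3 := ref(float).
No equations remain and no clash or occurs-check failure arose, so a unifier exists.

YES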